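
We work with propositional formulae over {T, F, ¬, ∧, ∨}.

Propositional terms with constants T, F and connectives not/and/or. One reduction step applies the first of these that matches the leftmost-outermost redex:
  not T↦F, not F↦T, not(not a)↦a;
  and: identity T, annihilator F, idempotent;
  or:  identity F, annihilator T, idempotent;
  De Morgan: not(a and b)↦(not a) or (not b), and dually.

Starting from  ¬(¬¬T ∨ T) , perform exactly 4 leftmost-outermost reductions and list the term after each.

Answer: after 4 steps: F

Derivation:
  start: ¬(¬¬T ∨ T)
  →1  ¬¬¬T ∧ ¬T
  →2  ¬T ∧ ¬T
  →3  ¬T
  →4  F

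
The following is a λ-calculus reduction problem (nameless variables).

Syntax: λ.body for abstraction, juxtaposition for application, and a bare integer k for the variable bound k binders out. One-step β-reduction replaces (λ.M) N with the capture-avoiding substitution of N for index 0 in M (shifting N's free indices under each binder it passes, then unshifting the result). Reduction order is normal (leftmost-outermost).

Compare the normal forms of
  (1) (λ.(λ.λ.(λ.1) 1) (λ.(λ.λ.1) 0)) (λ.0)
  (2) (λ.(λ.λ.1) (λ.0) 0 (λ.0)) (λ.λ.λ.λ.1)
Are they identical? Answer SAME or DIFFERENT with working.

Answer: SAME — A ⇓ λ.0, B ⇓ λ.0

Derivation:
Term A:
  start: (λ.(λ.λ.(λ.1) 1) (λ.(λ.λ.1) 0)) (λ.0)
  [1] (λ.λ.(λ.1) 1) (λ.(λ.λ.1) 0)
  [2] λ.(λ.1) (λ.(λ.λ.1) 0)
  [3] λ.0

Term B:
  start: (λ.(λ.λ.1) (λ.0) 0 (λ.0)) (λ.λ.λ.λ.1)
  [1] (λ.λ.1) (λ.0) (λ.λ.λ.λ.1) (λ.0)
  [2] (λ.λ.0) (λ.λ.λ.λ.1) (λ.0)
  [3] (λ.0) (λ.0)
  [4] λ.0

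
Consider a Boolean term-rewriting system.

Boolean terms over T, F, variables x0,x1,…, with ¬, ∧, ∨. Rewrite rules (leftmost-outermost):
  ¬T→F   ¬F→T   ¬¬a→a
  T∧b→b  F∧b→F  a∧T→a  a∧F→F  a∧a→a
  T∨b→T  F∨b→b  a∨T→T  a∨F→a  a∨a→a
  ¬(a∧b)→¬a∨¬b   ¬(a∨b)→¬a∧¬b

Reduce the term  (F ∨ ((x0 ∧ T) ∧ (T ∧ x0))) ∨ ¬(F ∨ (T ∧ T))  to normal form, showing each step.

  start: (F ∨ ((x0 ∧ T) ∧ (T ∧ x0))) ∨ ¬(F ∨ (T ∧ T))
  step 1: ((x0 ∧ T) ∧ (T ∧ x0)) ∨ ¬(F ∨ (T ∧ T))
  step 2: (x0 ∧ (T ∧ x0)) ∨ ¬(F ∨ (T ∧ T))
  step 3: (x0 ∧ x0) ∨ ¬(F ∨ (T ∧ T))
  step 4: x0 ∨ ¬(F ∨ (T ∧ T))
  step 5: x0 ∨ (¬F ∧ ¬(T ∧ T))
  step 6: x0 ∨ (T ∧ ¬(T ∧ T))
  step 7: x0 ∨ ¬(T ∧ T)
  step 8: x0 ∨ (¬T ∨ ¬T)
  step 9: x0 ∨ ¬T
  step 10: x0 ∨ F
  step 11: x0

Answer: normal form = x0  (in 11 steps)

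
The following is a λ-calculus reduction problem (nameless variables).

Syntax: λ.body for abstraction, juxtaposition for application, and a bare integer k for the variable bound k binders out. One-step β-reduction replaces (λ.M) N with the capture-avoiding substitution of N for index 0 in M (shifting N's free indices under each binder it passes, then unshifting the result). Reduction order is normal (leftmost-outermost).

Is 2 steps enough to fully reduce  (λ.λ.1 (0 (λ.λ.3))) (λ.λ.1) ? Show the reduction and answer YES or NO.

Answer: YES — reaches normal form λ.λ.1 (λ.λ.λ.λ.1) in 2 ≤ 2 steps

Working:
  start: (λ.λ.1 (0 (λ.λ.3))) (λ.λ.1)
  [1] λ.(λ.λ.1) (0 (λ.λ.λ.λ.1))
  [2] λ.λ.1 (λ.λ.λ.λ.1)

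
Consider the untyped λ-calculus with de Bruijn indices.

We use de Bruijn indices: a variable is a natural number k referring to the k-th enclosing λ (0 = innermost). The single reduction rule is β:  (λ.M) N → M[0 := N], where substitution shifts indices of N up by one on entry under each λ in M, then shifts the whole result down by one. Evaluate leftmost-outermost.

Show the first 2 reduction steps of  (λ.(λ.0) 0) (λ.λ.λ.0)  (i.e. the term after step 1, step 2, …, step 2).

  start: (λ.(λ.0) 0) (λ.λ.λ.0)
  →1  (λ.0) (λ.λ.λ.0)
  →2  λ.λ.λ.0

Answer: after 2 steps: λ.λ.λ.0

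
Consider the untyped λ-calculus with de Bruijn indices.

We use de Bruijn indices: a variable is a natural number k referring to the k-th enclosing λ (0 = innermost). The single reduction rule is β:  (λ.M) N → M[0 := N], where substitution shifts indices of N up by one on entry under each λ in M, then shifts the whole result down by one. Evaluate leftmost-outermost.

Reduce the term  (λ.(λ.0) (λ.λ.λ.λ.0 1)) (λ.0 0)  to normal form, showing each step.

  start: (λ.(λ.0) (λ.λ.λ.λ.0 1)) (λ.0 0)
  step 1: (λ.0) (λ.λ.λ.λ.0 1)
  step 2: λ.λ.λ.λ.0 1

Answer: normal form = λ.λ.λ.λ.0 1  (in 2 steps)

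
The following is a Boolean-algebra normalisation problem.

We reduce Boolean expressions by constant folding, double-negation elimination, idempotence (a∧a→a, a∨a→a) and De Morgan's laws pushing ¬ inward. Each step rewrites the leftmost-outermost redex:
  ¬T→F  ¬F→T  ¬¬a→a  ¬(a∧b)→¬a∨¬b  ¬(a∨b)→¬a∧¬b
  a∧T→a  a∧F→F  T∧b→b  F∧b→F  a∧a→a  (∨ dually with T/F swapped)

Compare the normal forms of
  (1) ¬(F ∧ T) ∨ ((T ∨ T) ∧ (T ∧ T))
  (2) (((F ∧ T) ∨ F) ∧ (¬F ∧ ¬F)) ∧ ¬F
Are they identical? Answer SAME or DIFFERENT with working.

Term A:
  start: ¬(F ∧ T) ∨ ((T ∨ T) ∧ (T ∧ T))
  step 1: (¬F ∨ ¬T) ∨ ((T ∨ T) ∧ (T ∧ T))
  step 2: (T ∨ ¬T) ∨ ((T ∨ T) ∧ (T ∧ T))
  step 3: T ∨ ((T ∨ T) ∧ (T ∧ T))
  step 4: T

Term B:
  start: (((F ∧ T) ∨ F) ∧ (¬F ∧ ¬F)) ∧ ¬F
  step 1: ((F ∧ T) ∧ (¬F ∧ ¬F)) ∧ ¬F
  step 2: (F ∧ (¬F ∧ ¬F)) ∧ ¬F
  step 3: F ∧ ¬F
  step 4: F

Answer: DIFFERENT — A ⇓ T, B ⇓ F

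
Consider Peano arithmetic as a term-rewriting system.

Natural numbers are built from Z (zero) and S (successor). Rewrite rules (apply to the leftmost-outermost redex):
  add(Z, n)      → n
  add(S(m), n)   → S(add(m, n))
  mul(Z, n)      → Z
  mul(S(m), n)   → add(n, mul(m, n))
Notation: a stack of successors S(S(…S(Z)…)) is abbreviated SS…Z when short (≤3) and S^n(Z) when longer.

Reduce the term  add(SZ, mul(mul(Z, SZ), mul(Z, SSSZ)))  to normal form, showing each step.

  start: add(SZ, mul(mul(Z, SZ), mul(Z, SSSZ)))
  [1] S(add(Z, mul(mul(Z, SZ), mul(Z, SSSZ))))
  [2] S(mul(mul(Z, SZ), mul(Z, SSSZ)))
  [3] S(mul(Z, mul(Z, SSSZ)))
  [4] SZ

Answer: normal form = SZ  (in 4 steps)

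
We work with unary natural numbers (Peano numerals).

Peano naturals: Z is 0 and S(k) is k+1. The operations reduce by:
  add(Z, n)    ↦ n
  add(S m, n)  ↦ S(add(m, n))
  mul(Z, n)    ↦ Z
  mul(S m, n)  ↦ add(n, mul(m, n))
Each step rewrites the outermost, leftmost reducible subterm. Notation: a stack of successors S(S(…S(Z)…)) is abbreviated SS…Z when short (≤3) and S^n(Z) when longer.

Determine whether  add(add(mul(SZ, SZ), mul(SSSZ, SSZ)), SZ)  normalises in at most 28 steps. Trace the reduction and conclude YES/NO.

  start: add(add(mul(SZ, SZ), mul(SSSZ, SSZ)), SZ)
  step 1: add(add(add(SZ, mul(Z, SZ)), mul(SSSZ, SSZ)), SZ)
  step 2: add(add(S(add(Z, mul(Z, SZ))), mul(SSSZ, SSZ)), SZ)
  step 3: add(S(add(add(Z, mul(Z, SZ)), mul(SSSZ, SSZ))), SZ)
  step 4: S(add(add(add(Z, mul(Z, SZ)), mul(SSSZ, SSZ)), SZ))
  step 5: S(add(add(mul(Z, SZ), mul(SSSZ, SSZ)), SZ))
  step 6: S(add(add(Z, mul(SSSZ, SSZ)), SZ))
  step 7: S(add(mul(SSSZ, SSZ), SZ))
  step 8: S(add(add(SSZ, mul(SSZ, SSZ)), SZ))
  step 9: S(add(S(add(SZ, mul(SSZ, SSZ))), SZ))
  step 10: S(S(add(add(SZ, mul(SSZ, SSZ)), SZ)))
  step 11: S(S(add(S(add(Z, mul(SSZ, SSZ))), SZ)))
  step 12: S(S(S(add(add(Z, mul(SSZ, SSZ)), SZ))))
  step 13: S(S(S(add(mul(SSZ, SSZ), SZ))))
  step 14: S(S(S(add(add(SSZ, mul(SZ, SSZ)), SZ))))
  step 15: S(S(S(add(S(add(SZ, mul(SZ, SSZ))), SZ))))
  step 16: S(S(S(S(add(add(SZ, mul(SZ, SSZ)), SZ)))))
  step 17: S(S(S(S(add(S(add(Z, mul(SZ, SSZ))), SZ)))))
  step 18: S(S(S(S(S(add(add(Z, mul(SZ, SSZ)), SZ))))))
  step 19: S(S(S(S(S(add(mul(SZ, SSZ), SZ))))))
  step 20: S(S(S(S(S(add(add(SSZ, mul(Z, SSZ)), SZ))))))
  step 21: S(S(S(S(S(add(S(add(SZ, mul(Z, SSZ))), SZ))))))
  step 22: S(S(S(S(S(S(add(add(SZ, mul(Z, SSZ)), SZ)))))))
  step 23: S(S(S(S(S(S(add(S(add(Z, mul(Z, SSZ))), SZ)))))))
  step 24: S(S(S(S(S(S(S(add(add(Z, mul(Z, SSZ)), SZ))))))))
  step 25: S(S(S(S(S(S(S(add(mul(Z, SSZ), SZ))))))))
  step 26: S(S(S(S(S(S(S(add(Z, SZ))))))))
  step 27: S^8(Z)

Answer: YES — reaches normal form S^8(Z) in 27 ≤ 28 steps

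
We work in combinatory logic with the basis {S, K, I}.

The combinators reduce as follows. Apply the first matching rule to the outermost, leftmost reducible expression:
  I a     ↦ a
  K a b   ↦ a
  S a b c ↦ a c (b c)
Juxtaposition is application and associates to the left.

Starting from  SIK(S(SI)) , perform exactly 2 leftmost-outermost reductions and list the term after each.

Answer: after 2 steps: S(SI)(K(S(SI)))

Working:
  start: SIK(S(SI))
  →1  I(S(SI))(K(S(SI)))
  →2  S(SI)(K(S(SI)))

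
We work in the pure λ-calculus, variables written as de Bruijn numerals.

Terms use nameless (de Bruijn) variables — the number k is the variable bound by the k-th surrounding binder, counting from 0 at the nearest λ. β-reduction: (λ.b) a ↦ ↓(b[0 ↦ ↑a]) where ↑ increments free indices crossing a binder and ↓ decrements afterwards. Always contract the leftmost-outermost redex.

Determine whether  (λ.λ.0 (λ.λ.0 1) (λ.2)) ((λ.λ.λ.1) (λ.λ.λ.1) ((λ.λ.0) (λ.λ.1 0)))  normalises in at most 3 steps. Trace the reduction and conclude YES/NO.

  start: (λ.λ.0 (λ.λ.0 1) (λ.2)) ((λ.λ.λ.1) (λ.λ.λ.1) ((λ.λ.0) (λ.λ.1 0)))
  step 1: λ.0 (λ.λ.0 1) (λ.(λ.λ.λ.1) (λ.λ.λ.1) ((λ.λ.0) (λ.λ.1 0)))
  step 2: λ.0 (λ.λ.0 1) (λ.(λ.λ.1) ((λ.λ.0) (λ.λ.1 0)))
  step 3: λ.0 (λ.λ.0 1) (λ.λ.(λ.λ.0) (λ.λ.1 0))

Answer: NO — after 3 steps the term is λ.0 (λ.λ.0 1) (λ.λ.(λ.λ.0) (λ.λ.1 0)), not yet normal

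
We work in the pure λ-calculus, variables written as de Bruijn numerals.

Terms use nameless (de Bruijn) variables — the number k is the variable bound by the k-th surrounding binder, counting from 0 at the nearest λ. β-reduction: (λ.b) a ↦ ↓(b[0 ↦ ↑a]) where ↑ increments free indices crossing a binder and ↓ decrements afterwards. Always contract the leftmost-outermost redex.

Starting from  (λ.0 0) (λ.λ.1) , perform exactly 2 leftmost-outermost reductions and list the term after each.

  start: (λ.0 0) (λ.λ.1)
  →1  (λ.λ.1) (λ.λ.1)
  →2  λ.λ.λ.1

Answer: after 2 steps: λ.λ.λ.1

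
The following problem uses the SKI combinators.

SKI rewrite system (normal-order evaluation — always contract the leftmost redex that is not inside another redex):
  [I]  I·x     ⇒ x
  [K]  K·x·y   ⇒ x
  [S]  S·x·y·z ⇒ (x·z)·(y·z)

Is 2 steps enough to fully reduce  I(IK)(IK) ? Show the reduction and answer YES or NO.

Answer: NO — after 2 steps the term is K(IK), not yet normal

Reduction:
  start: I(IK)(IK)
  step 1: IK(IK)
  step 2: K(IK)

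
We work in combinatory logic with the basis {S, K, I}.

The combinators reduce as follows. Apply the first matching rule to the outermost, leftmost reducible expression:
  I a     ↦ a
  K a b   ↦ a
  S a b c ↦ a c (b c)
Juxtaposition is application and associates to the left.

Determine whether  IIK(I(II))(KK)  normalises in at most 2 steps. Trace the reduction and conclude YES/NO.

Answer: NO — after 2 steps the term is K(I(II))(KK), not yet normal

Derivation:
  start: IIK(I(II))(KK)
  step 1: IK(I(II))(KK)
  step 2: K(I(II))(KK)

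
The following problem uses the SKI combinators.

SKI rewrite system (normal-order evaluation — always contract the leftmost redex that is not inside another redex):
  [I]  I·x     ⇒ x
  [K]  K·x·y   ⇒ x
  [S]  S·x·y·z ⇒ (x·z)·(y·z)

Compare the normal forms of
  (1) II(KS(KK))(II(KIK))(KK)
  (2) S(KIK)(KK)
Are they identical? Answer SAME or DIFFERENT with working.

Answer: SAME — A ⇓ SI(KK), B ⇓ SI(KK)

Reduction:
Term A:
  start: II(KS(KK))(II(KIK))(KK)
  [1] I(KS(KK))(II(KIK))(KK)
  [2] KS(KK)(II(KIK))(KK)
  [3] S(II(KIK))(KK)
  [4] S(I(KIK))(KK)
  [5] S(KIK)(KK)
  [6] SI(KK)

Term B:
  start: S(KIK)(KK)
  [1] SI(KK)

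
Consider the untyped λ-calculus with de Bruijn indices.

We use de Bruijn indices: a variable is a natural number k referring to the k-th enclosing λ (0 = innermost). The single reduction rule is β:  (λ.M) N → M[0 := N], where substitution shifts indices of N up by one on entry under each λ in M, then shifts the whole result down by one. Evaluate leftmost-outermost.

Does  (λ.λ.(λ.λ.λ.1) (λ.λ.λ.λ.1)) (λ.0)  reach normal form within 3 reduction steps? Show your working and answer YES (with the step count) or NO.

  start: (λ.λ.(λ.λ.λ.1) (λ.λ.λ.λ.1)) (λ.0)
  step 1: λ.(λ.λ.λ.1) (λ.λ.λ.λ.1)
  step 2: λ.λ.λ.1

Answer: YES — reaches normal form λ.λ.λ.1 in 2 ≤ 3 steps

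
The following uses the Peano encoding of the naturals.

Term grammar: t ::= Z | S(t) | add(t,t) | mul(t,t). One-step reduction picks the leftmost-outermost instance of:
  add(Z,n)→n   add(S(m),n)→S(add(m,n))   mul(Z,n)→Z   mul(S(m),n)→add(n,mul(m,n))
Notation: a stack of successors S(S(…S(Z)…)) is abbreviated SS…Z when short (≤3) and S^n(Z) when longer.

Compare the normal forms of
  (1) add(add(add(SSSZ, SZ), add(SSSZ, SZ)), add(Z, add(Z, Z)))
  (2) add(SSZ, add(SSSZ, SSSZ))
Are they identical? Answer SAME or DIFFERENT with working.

Answer: SAME — A ⇓ S^8(Z), B ⇓ S^8(Z)

Reduction:
Term A:
  start: add(add(add(SSSZ, SZ), add(SSSZ, SZ)), add(Z, add(Z, Z)))
  [1] add(add(S(add(SSZ, SZ)), add(SSSZ, SZ)), add(Z, add(Z, Z)))
  [2] add(S(add(add(SSZ, SZ), add(SSSZ, SZ))), add(Z, add(Z, Z)))
  [3] S(add(add(add(SSZ, SZ), add(SSSZ, SZ)), add(Z, add(Z, Z))))
  [4] S(add(add(S(add(SZ, SZ)), add(SSSZ, SZ)), add(Z, add(Z, Z))))
  [5] S(add(S(add(add(SZ, SZ), add(SSSZ, SZ))), add(Z, add(Z, Z))))
  [6] S(S(add(add(add(SZ, SZ), add(SSSZ, SZ)), add(Z, add(Z, Z)))))
  [7] S(S(add(add(S(add(Z, SZ)), add(SSSZ, SZ)), add(Z, add(Z, Z)))))
  [8] S(S(add(S(add(add(Z, SZ), add(SSSZ, SZ))), add(Z, add(Z, Z)))))
  [9] S(S(S(add(add(add(Z, SZ), add(SSSZ, SZ)), add(Z, add(Z, Z))))))
  [10] S(S(S(add(add(SZ, add(SSSZ, SZ)), add(Z, add(Z, Z))))))
  [11] S(S(S(add(S(add(Z, add(SSSZ, SZ))), add(Z, add(Z, Z))))))
  [12] S(S(S(S(add(add(Z, add(SSSZ, SZ)), add(Z, add(Z, Z)))))))
  [13] S(S(S(S(add(add(SSSZ, SZ), add(Z, add(Z, Z)))))))
  [14] S(S(S(S(add(S(add(SSZ, SZ)), add(Z, add(Z, Z)))))))
  [15] S(S(S(S(S(add(add(SSZ, SZ), add(Z, add(Z, Z))))))))
  [16] S(S(S(S(S(add(S(add(SZ, SZ)), add(Z, add(Z, Z))))))))
  [17] S(S(S(S(S(S(add(add(SZ, SZ), add(Z, add(Z, Z)))))))))
  [18] S(S(S(S(S(S(add(S(add(Z, SZ)), add(Z, add(Z, Z)))))))))
  [19] S(S(S(S(S(S(S(add(add(Z, SZ), add(Z, add(Z, Z))))))))))
  [20] S(S(S(S(S(S(S(add(SZ, add(Z, add(Z, Z))))))))))
  [21] S(S(S(S(S(S(S(S(add(Z, add(Z, add(Z, Z)))))))))))
  [22] S(S(S(S(S(S(S(S(add(Z, add(Z, Z))))))))))
  [23] S(S(S(S(S(S(S(S(add(Z, Z)))))))))
  [24] S^8(Z)

Term B:
  start: add(SSZ, add(SSSZ, SSSZ))
  [1] S(add(SZ, add(SSSZ, SSSZ)))
  [2] S(S(add(Z, add(SSSZ, SSSZ))))
  [3] S(S(add(SSSZ, SSSZ)))
  [4] S(S(S(add(SSZ, SSSZ))))
  [5] S(S(S(S(add(SZ, SSSZ)))))
  [6] S(S(S(S(S(add(Z, SSSZ))))))
  [7] S^8(Z)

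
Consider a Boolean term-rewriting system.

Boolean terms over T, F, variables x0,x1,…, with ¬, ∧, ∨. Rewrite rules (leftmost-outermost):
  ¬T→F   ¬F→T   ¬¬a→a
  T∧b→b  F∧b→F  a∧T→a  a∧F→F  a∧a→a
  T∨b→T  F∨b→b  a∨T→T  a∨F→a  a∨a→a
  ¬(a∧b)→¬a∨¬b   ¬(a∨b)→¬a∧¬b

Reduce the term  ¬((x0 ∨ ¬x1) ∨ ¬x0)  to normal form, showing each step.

  start: ¬((x0 ∨ ¬x1) ∨ ¬x0)
  →1  ¬(x0 ∨ ¬x1) ∧ ¬¬x0
  →2  (¬x0 ∧ ¬¬x1) ∧ ¬¬x0
  →3  (¬x0 ∧ x1) ∧ ¬¬x0
  →4  (¬x0 ∧ x1) ∧ x0

Answer: normal form = (¬x0 ∧ x1) ∧ x0  (in 4 steps)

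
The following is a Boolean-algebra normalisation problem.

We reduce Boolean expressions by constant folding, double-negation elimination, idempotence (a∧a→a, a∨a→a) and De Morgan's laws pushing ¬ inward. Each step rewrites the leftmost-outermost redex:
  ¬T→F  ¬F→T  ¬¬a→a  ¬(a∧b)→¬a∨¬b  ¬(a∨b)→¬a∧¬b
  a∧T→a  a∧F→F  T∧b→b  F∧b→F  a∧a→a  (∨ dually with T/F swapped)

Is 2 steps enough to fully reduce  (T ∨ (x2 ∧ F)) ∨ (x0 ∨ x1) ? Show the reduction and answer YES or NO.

Answer: YES — reaches normal form T in 2 ≤ 2 steps

Derivation:
  start: (T ∨ (x2 ∧ F)) ∨ (x0 ∨ x1)
  [1] T ∨ (x0 ∨ x1)
  [2] T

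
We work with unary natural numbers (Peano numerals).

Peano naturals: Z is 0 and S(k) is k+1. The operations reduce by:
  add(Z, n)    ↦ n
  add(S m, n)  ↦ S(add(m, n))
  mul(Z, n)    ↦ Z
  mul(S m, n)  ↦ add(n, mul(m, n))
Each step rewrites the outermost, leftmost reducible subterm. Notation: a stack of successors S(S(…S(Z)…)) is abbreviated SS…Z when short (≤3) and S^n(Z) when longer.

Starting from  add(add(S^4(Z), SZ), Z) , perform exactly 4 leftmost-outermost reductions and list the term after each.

Answer: after 4 steps: S(S(add(add(SSZ, SZ), Z)))

Derivation:
  start: add(add(S^4(Z), SZ), Z)
  [1] add(S(add(SSSZ, SZ)), Z)
  [2] S(add(add(SSSZ, SZ), Z))
  [3] S(add(S(add(SSZ, SZ)), Z))
  [4] S(S(add(add(SSZ, SZ), Z)))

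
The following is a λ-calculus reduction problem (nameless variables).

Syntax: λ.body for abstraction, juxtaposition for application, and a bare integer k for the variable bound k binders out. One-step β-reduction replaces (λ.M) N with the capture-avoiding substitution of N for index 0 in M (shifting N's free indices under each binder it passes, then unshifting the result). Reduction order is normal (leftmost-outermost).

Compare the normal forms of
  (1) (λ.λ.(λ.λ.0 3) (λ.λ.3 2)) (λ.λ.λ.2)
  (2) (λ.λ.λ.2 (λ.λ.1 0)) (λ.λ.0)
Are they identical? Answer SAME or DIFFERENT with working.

Answer: DIFFERENT — A ⇓ λ.λ.0 (λ.λ.λ.2), B ⇓ λ.λ.λ.0

Derivation:
Term A:
  start: (λ.λ.(λ.λ.0 3) (λ.λ.3 2)) (λ.λ.λ.2)
  →1  λ.(λ.λ.0 (λ.λ.λ.2)) (λ.λ.(λ.λ.λ.2) 2)
  →2  λ.λ.0 (λ.λ.λ.2)

Term B:
  start: (λ.λ.λ.2 (λ.λ.1 0)) (λ.λ.0)
  →1  λ.λ.(λ.λ.0) (λ.λ.1 0)
  →2  λ.λ.λ.0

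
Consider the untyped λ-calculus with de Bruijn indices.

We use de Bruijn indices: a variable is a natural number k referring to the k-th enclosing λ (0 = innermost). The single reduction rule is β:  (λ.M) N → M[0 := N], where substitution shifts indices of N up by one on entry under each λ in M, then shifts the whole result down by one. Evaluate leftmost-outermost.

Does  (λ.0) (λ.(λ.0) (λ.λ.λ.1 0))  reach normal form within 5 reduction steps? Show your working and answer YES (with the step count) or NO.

  start: (λ.0) (λ.(λ.0) (λ.λ.λ.1 0))
  [1] λ.(λ.0) (λ.λ.λ.1 0)
  [2] λ.λ.λ.λ.1 0

Answer: YES — reaches normal form λ.λ.λ.λ.1 0 in 2 ≤ 5 steps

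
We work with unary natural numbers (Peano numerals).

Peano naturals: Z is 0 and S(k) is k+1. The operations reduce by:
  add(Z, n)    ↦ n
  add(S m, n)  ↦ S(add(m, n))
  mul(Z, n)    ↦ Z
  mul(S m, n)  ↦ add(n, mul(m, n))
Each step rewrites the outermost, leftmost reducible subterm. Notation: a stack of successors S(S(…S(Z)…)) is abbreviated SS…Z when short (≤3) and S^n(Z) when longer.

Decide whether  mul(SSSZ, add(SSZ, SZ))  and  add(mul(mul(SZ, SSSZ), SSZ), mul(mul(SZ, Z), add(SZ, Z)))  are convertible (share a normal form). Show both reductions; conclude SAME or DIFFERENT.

Term A:
  start: mul(SSSZ, add(SSZ, SZ))
  [1] add(add(SSZ, SZ), mul(SSZ, add(SSZ, SZ)))
  [2] add(S(add(SZ, SZ)), mul(SSZ, add(SSZ, SZ)))
  [3] S(add(add(SZ, SZ), mul(SSZ, add(SSZ, SZ))))
  [4] S(add(S(add(Z, SZ)), mul(SSZ, add(SSZ, SZ))))
  [5] S(S(add(add(Z, SZ), mul(SSZ, add(SSZ, SZ)))))
  [6] S(S(add(SZ, mul(SSZ, add(SSZ, SZ)))))
  [7] S(S(S(add(Z, mul(SSZ, add(SSZ, SZ))))))
  [8] S(S(S(mul(SSZ, add(SSZ, SZ)))))
  [9] S(S(S(add(add(SSZ, SZ), mul(SZ, add(SSZ, SZ))))))
  [10] S(S(S(add(S(add(SZ, SZ)), mul(SZ, add(SSZ, SZ))))))
  [11] S(S(S(S(add(add(SZ, SZ), mul(SZ, add(SSZ, SZ)))))))
  [12] S(S(S(S(add(S(add(Z, SZ)), mul(SZ, add(SSZ, SZ)))))))
  [13] S(S(S(S(S(add(add(Z, SZ), mul(SZ, add(SSZ, SZ))))))))
  [14] S(S(S(S(S(add(SZ, mul(SZ, add(SSZ, SZ))))))))
  [15] S(S(S(S(S(S(add(Z, mul(SZ, add(SSZ, SZ)))))))))
  [16] S(S(S(S(S(S(mul(SZ, add(SSZ, SZ))))))))
  [17] S(S(S(S(S(S(add(add(SSZ, SZ), mul(Z, add(SSZ, SZ)))))))))
  [18] S(S(S(S(S(S(add(S(add(SZ, SZ)), mul(Z, add(SSZ, SZ)))))))))
  [19] S(S(S(S(S(S(S(add(add(SZ, SZ), mul(Z, add(SSZ, SZ))))))))))
  [20] S(S(S(S(S(S(S(add(S(add(Z, SZ)), mul(Z, add(SSZ, SZ))))))))))
  [21] S(S(S(S(S(S(S(S(add(add(Z, SZ), mul(Z, add(SSZ, SZ)))))))))))
  [22] S(S(S(S(S(S(S(S(add(SZ, mul(Z, add(SSZ, SZ)))))))))))
  [23] S(S(S(S(S(S(S(S(S(add(Z, mul(Z, add(SSZ, SZ))))))))))))
  [24] S(S(S(S(S(S(S(S(S(mul(Z, add(SSZ, SZ)))))))))))
  [25] S^9(Z)

Term B:
  start: add(mul(mul(SZ, SSSZ), SSZ), mul(mul(SZ, Z), add(SZ, Z)))
  [1] add(mul(add(SSSZ, mul(Z, SSSZ)), SSZ), mul(mul(SZ, Z), add(SZ, Z)))
  [2] add(mul(S(add(SSZ, mul(Z, SSSZ))), SSZ), mul(mul(SZ, Z), add(SZ, Z)))
  [3] add(add(SSZ, mul(add(SSZ, mul(Z, SSSZ)), SSZ)), mul(mul(SZ, Z), add(SZ, Z)))
  [4] add(S(add(SZ, mul(add(SSZ, mul(Z, SSSZ)), SSZ))), mul(mul(SZ, Z), add(SZ, Z)))
  [5] S(add(add(SZ, mul(add(SSZ, mul(Z, SSSZ)), SSZ)), mul(mul(SZ, Z), add(SZ, Z))))
  [6] S(add(S(add(Z, mul(add(SSZ, mul(Z, SSSZ)), SSZ))), mul(mul(SZ, Z), add(SZ, Z))))
  [7] S(S(add(add(Z, mul(add(SSZ, mul(Z, SSSZ)), SSZ)), mul(mul(SZ, Z), add(SZ, Z)))))
  [8] S(S(add(mul(add(SSZ, mul(Z, SSSZ)), SSZ), mul(mul(SZ, Z), add(SZ, Z)))))
  [9] S(S(add(mul(S(add(SZ, mul(Z, SSSZ))), SSZ), mul(mul(SZ, Z), add(SZ, Z)))))
  [10] S(S(add(add(SSZ, mul(add(SZ, mul(Z, SSSZ)), SSZ)), mul(mul(SZ, Z), add(SZ, Z)))))
  [11] S(S(add(S(add(SZ, mul(add(SZ, mul(Z, SSSZ)), SSZ))), mul(mul(SZ, Z), add(SZ, Z)))))
  [12] S(S(S(add(add(SZ, mul(add(SZ, mul(Z, SSSZ)), SSZ)), mul(mul(SZ, Z), add(SZ, Z))))))
  [13] S(S(S(add(S(add(Z, mul(add(SZ, mul(Z, SSSZ)), SSZ))), mul(mul(SZ, Z), add(SZ, Z))))))
  [14] S(S(S(S(add(add(Z, mul(add(SZ, mul(Z, SSSZ)), SSZ)), mul(mul(SZ, Z), add(SZ, Z)))))))
  [15] S(S(S(S(add(mul(add(SZ, mul(Z, SSSZ)), SSZ), mul(mul(SZ, Z), add(SZ, Z)))))))
  [16] S(S(S(S(add(mul(S(add(Z, mul(Z, SSSZ))), SSZ), mul(mul(SZ, Z), add(SZ, Z)))))))
  [17] S(S(S(S(add(add(SSZ, mul(add(Z, mul(Z, SSSZ)), SSZ)), mul(mul(SZ, Z), add(SZ, Z)))))))
  [18] S(S(S(S(add(S(add(SZ, mul(add(Z, mul(Z, SSSZ)), SSZ))), mul(mul(SZ, Z), add(SZ, Z)))))))
  [19] S(S(S(S(S(add(add(SZ, mul(add(Z, mul(Z, SSSZ)), SSZ)), mul(mul(SZ, Z), add(SZ, Z))))))))
  [20] S(S(S(S(S(add(S(add(Z, mul(add(Z, mul(Z, SSSZ)), SSZ))), mul(mul(SZ, Z), add(SZ, Z))))))))
  [21] S(S(S(S(S(S(add(add(Z, mul(add(Z, mul(Z, SSSZ)), SSZ)), mul(mul(SZ, Z), add(SZ, Z)))))))))
  [22] S(S(S(S(S(S(add(mul(add(Z, mul(Z, SSSZ)), SSZ), mul(mul(SZ, Z), add(SZ, Z)))))))))
  [23] S(S(S(S(S(S(add(mul(mul(Z, SSSZ), SSZ), mul(mul(SZ, Z), add(SZ, Z)))))))))
  [24] S(S(S(S(S(S(add(mul(Z, SSZ), mul(mul(SZ, Z), add(SZ, Z)))))))))
  [25] S(S(S(S(S(S(add(Z, mul(mul(SZ, Z), add(SZ, Z)))))))))
  [26] S(S(S(S(S(S(mul(mul(SZ, Z), add(SZ, Z))))))))
  [27] S(S(S(S(S(S(mul(add(Z, mul(Z, Z)), add(SZ, Z))))))))
  [28] S(S(S(S(S(S(mul(mul(Z, Z), add(SZ, Z))))))))
  [29] S(S(S(S(S(S(mul(Z, add(SZ, Z))))))))
  [30] S^6(Z)

Answer: DIFFERENT — A ⇓ S^9(Z), B ⇓ S^6(Z)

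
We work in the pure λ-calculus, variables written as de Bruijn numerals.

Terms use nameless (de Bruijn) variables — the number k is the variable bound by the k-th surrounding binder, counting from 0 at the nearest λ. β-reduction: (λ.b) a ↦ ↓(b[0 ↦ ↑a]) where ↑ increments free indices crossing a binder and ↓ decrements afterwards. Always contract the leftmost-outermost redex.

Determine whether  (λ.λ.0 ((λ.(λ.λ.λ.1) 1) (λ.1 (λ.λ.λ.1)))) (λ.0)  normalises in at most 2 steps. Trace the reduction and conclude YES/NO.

Answer: NO — after 2 steps the term is λ.0 ((λ.λ.λ.1) 0), not yet normal

Working:
  start: (λ.λ.0 ((λ.(λ.λ.λ.1) 1) (λ.1 (λ.λ.λ.1)))) (λ.0)
  →1  λ.0 ((λ.(λ.λ.λ.1) 1) (λ.1 (λ.λ.λ.1)))
  →2  λ.0 ((λ.λ.λ.1) 0)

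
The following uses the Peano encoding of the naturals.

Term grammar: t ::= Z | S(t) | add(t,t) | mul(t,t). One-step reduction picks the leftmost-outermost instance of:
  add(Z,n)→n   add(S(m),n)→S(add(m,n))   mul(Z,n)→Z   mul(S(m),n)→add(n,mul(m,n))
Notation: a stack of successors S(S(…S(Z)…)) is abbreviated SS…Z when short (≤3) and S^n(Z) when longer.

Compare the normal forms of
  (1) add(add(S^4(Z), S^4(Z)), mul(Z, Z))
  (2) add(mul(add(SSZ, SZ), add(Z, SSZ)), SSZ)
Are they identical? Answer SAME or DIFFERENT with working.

Term A:
  start: add(add(S^4(Z), S^4(Z)), mul(Z, Z))
  step 1: add(S(add(SSSZ, S^4(Z))), mul(Z, Z))
  step 2: S(add(add(SSSZ, S^4(Z)), mul(Z, Z)))
  step 3: S(add(S(add(SSZ, S^4(Z))), mul(Z, Z)))
  step 4: S(S(add(add(SSZ, S^4(Z)), mul(Z, Z))))
  step 5: S(S(add(S(add(SZ, S^4(Z))), mul(Z, Z))))
  step 6: S(S(S(add(add(SZ, S^4(Z)), mul(Z, Z)))))
  step 7: S(S(S(add(S(add(Z, S^4(Z))), mul(Z, Z)))))
  step 8: S(S(S(S(add(add(Z, S^4(Z)), mul(Z, Z))))))
  step 9: S(S(S(S(add(S^4(Z), mul(Z, Z))))))
  step 10: S(S(S(S(S(add(SSSZ, mul(Z, Z)))))))
  step 11: S(S(S(S(S(S(add(SSZ, mul(Z, Z))))))))
  step 12: S(S(S(S(S(S(S(add(SZ, mul(Z, Z)))))))))
  step 13: S(S(S(S(S(S(S(S(add(Z, mul(Z, Z))))))))))
  step 14: S(S(S(S(S(S(S(S(mul(Z, Z)))))))))
  step 15: S^8(Z)

Term B:
  start: add(mul(add(SSZ, SZ), add(Z, SSZ)), SSZ)
  step 1: add(mul(S(add(SZ, SZ)), add(Z, SSZ)), SSZ)
  step 2: add(add(add(Z, SSZ), mul(add(SZ, SZ), add(Z, SSZ))), SSZ)
  step 3: add(add(SSZ, mul(add(SZ, SZ), add(Z, SSZ))), SSZ)
  step 4: add(S(add(SZ, mul(add(SZ, SZ), add(Z, SSZ)))), SSZ)
  step 5: S(add(add(SZ, mul(add(SZ, SZ), add(Z, SSZ))), SSZ))
  step 6: S(add(S(add(Z, mul(add(SZ, SZ), add(Z, SSZ)))), SSZ))
  step 7: S(S(add(add(Z, mul(add(SZ, SZ), add(Z, SSZ))), SSZ)))
  step 8: S(S(add(mul(add(SZ, SZ), add(Z, SSZ)), SSZ)))
  step 9: S(S(add(mul(S(add(Z, SZ)), add(Z, SSZ)), SSZ)))
  step 10: S(S(add(add(add(Z, SSZ), mul(add(Z, SZ), add(Z, SSZ))), SSZ)))
  step 11: S(S(add(add(SSZ, mul(add(Z, SZ), add(Z, SSZ))), SSZ)))
  step 12: S(S(add(S(add(SZ, mul(add(Z, SZ), add(Z, SSZ)))), SSZ)))
  step 13: S(S(S(add(add(SZ, mul(add(Z, SZ), add(Z, SSZ))), SSZ))))
  step 14: S(S(S(add(S(add(Z, mul(add(Z, SZ), add(Z, SSZ)))), SSZ))))
  step 15: S(S(S(S(add(add(Z, mul(add(Z, SZ), add(Z, SSZ))), SSZ)))))
  step 16: S(S(S(S(add(mul(add(Z, SZ), add(Z, SSZ)), SSZ)))))
  step 17: S(S(S(S(add(mul(SZ, add(Z, SSZ)), SSZ)))))
  step 18: S(S(S(S(add(add(add(Z, SSZ), mul(Z, add(Z, SSZ))), SSZ)))))
  step 19: S(S(S(S(add(add(SSZ, mul(Z, add(Z, SSZ))), SSZ)))))
  step 20: S(S(S(S(add(S(add(SZ, mul(Z, add(Z, SSZ)))), SSZ)))))
  step 21: S(S(S(S(S(add(add(SZ, mul(Z, add(Z, SSZ))), SSZ))))))
  step 22: S(S(S(S(S(add(S(add(Z, mul(Z, add(Z, SSZ)))), SSZ))))))
  step 23: S(S(S(S(S(S(add(add(Z, mul(Z, add(Z, SSZ))), SSZ)))))))
  step 24: S(S(S(S(S(S(add(mul(Z, add(Z, SSZ)), SSZ)))))))
  step 25: S(S(S(S(S(S(add(Z, SSZ)))))))
  step 26: S^8(Z)

Answer: SAME — A ⇓ S^8(Z), B ⇓ S^8(Z)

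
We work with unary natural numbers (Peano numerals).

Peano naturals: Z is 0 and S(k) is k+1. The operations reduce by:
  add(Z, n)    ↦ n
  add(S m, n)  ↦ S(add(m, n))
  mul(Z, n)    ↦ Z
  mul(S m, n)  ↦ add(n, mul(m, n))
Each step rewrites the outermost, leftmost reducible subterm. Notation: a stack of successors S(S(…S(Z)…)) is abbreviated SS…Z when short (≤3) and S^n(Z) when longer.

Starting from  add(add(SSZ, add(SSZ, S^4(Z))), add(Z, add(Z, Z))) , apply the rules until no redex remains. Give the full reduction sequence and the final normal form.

  start: add(add(SSZ, add(SSZ, S^4(Z))), add(Z, add(Z, Z)))
  [1] add(S(add(SZ, add(SSZ, S^4(Z)))), add(Z, add(Z, Z)))
  [2] S(add(add(SZ, add(SSZ, S^4(Z))), add(Z, add(Z, Z))))
  [3] S(add(S(add(Z, add(SSZ, S^4(Z)))), add(Z, add(Z, Z))))
  [4] S(S(add(add(Z, add(SSZ, S^4(Z))), add(Z, add(Z, Z)))))
  [5] S(S(add(add(SSZ, S^4(Z)), add(Z, add(Z, Z)))))
  [6] S(S(add(S(add(SZ, S^4(Z))), add(Z, add(Z, Z)))))
  [7] S(S(S(add(add(SZ, S^4(Z)), add(Z, add(Z, Z))))))
  [8] S(S(S(add(S(add(Z, S^4(Z))), add(Z, add(Z, Z))))))
  [9] S(S(S(S(add(add(Z, S^4(Z)), add(Z, add(Z, Z)))))))
  [10] S(S(S(S(add(S^4(Z), add(Z, add(Z, Z)))))))
  [11] S(S(S(S(S(add(SSSZ, add(Z, add(Z, Z))))))))
  [12] S(S(S(S(S(S(add(SSZ, add(Z, add(Z, Z)))))))))
  [13] S(S(S(S(S(S(S(add(SZ, add(Z, add(Z, Z))))))))))
  [14] S(S(S(S(S(S(S(S(add(Z, add(Z, add(Z, Z)))))))))))
  [15] S(S(S(S(S(S(S(S(add(Z, add(Z, Z))))))))))
  [16] S(S(S(S(S(S(S(S(add(Z, Z)))))))))
  [17] S^8(Z)

Answer: normal form = S^8(Z)  (in 17 steps)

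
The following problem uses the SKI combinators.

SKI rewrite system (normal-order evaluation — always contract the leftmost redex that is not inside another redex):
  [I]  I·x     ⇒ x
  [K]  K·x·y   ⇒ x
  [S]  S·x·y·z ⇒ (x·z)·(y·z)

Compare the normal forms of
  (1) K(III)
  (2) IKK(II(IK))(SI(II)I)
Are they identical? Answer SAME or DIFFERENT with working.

Term A:
  start: K(III)
  step 1: K(II)
  step 2: KI

Term B:
  start: IKK(II(IK))(SI(II)I)
  step 1: KK(II(IK))(SI(II)I)
  step 2: K(SI(II)I)
  step 3: K(II(III))
  step 4: K(I(III))
  step 5: K(III)
  step 6: K(II)
  step 7: KI

Answer: SAME — A ⇓ KI, B ⇓ KI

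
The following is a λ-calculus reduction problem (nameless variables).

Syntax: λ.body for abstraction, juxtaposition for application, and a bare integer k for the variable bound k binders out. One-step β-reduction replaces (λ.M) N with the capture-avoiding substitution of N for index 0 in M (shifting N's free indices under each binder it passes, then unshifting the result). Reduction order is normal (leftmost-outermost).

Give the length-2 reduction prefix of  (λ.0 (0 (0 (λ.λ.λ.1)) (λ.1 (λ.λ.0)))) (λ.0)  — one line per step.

  start: (λ.0 (0 (0 (λ.λ.λ.1)) (λ.1 (λ.λ.0)))) (λ.0)
  [1] (λ.0) ((λ.0) ((λ.0) (λ.λ.λ.1)) (λ.(λ.0) (λ.λ.0)))
  [2] (λ.0) ((λ.0) (λ.λ.λ.1)) (λ.(λ.0) (λ.λ.0))

Answer: after 2 steps: (λ.0) ((λ.0) (λ.λ.λ.1)) (λ.(λ.0) (λ.λ.0))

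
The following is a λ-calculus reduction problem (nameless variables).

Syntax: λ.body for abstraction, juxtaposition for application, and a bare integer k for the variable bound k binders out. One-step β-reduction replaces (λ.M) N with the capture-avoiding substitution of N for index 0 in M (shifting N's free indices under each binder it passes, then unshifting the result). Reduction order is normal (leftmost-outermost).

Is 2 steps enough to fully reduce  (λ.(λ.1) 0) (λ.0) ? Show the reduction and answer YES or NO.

  start: (λ.(λ.1) 0) (λ.0)
  →1  (λ.λ.0) (λ.0)
  →2  λ.0

Answer: YES — reaches normal form λ.0 in 2 ≤ 2 steps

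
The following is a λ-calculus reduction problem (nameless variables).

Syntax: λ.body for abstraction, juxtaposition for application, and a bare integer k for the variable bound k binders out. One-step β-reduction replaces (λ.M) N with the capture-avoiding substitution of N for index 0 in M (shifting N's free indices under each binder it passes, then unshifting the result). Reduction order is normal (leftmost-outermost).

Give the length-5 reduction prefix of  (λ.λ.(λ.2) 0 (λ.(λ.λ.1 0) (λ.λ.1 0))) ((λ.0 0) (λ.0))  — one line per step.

  start: (λ.λ.(λ.2) 0 (λ.(λ.λ.1 0) (λ.λ.1 0))) ((λ.0 0) (λ.0))
  [1] λ.(λ.(λ.0 0) (λ.0)) 0 (λ.(λ.λ.1 0) (λ.λ.1 0))
  [2] λ.(λ.0 0) (λ.0) (λ.(λ.λ.1 0) (λ.λ.1 0))
  [3] λ.(λ.0) (λ.0) (λ.(λ.λ.1 0) (λ.λ.1 0))
  [4] λ.(λ.0) (λ.(λ.λ.1 0) (λ.λ.1 0))
  [5] λ.λ.(λ.λ.1 0) (λ.λ.1 0)

Answer: after 5 steps: λ.λ.(λ.λ.1 0) (λ.λ.1 0)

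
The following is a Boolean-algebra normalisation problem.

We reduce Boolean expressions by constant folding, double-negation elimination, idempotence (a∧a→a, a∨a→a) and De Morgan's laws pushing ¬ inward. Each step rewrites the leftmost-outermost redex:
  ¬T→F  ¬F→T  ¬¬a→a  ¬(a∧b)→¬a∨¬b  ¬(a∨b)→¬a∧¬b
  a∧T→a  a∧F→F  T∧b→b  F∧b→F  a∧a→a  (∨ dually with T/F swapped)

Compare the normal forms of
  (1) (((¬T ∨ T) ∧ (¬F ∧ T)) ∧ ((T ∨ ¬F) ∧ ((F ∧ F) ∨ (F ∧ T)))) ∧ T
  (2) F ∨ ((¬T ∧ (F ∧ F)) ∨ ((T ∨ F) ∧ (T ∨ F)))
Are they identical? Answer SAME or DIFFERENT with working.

Answer: DIFFERENT — A ⇓ F, B ⇓ T

Working:
Term A:
  start: (((¬T ∨ T) ∧ (¬F ∧ T)) ∧ ((T ∨ ¬F) ∧ ((F ∧ F) ∨ (F ∧ T)))) ∧ T
  step 1: ((¬T ∨ T) ∧ (¬F ∧ T)) ∧ ((T ∨ ¬F) ∧ ((F ∧ F) ∨ (F ∧ T)))
  step 2: (T ∧ (¬F ∧ T)) ∧ ((T ∨ ¬F) ∧ ((F ∧ F) ∨ (F ∧ T)))
  step 3: (¬F ∧ T) ∧ ((T ∨ ¬F) ∧ ((F ∧ F) ∨ (F ∧ T)))
  step 4: ¬F ∧ ((T ∨ ¬F) ∧ ((F ∧ F) ∨ (F ∧ T)))
  step 5: T ∧ ((T ∨ ¬F) ∧ ((F ∧ F) ∨ (F ∧ T)))
  step 6: (T ∨ ¬F) ∧ ((F ∧ F) ∨ (F ∧ T))
  step 7: T ∧ ((F ∧ F) ∨ (F ∧ T))
  step 8: (F ∧ F) ∨ (F ∧ T)
  step 9: F ∨ (F ∧ T)
  step 10: F ∧ T
  step 11: F

Term B:
  start: F ∨ ((¬T ∧ (F ∧ F)) ∨ ((T ∨ F) ∧ (T ∨ F)))
  step 1: (¬T ∧ (F ∧ F)) ∨ ((T ∨ F) ∧ (T ∨ F))
  step 2: (F ∧ (F ∧ F)) ∨ ((T ∨ F) ∧ (T ∨ F))
  step 3: F ∨ ((T ∨ F) ∧ (T ∨ F))
  step 4: (T ∨ F) ∧ (T ∨ F)
  step 5: T ∨ F
  step 6: T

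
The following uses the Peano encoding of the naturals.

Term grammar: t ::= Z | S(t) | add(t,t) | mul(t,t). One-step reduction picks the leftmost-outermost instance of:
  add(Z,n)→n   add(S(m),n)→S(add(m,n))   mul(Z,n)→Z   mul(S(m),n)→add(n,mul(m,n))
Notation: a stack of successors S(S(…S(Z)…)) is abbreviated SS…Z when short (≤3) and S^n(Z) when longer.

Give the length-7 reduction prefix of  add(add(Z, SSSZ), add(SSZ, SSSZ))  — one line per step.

Answer: after 7 steps: S(S(S(S(S(add(Z, SSSZ))))))

Derivation:
  start: add(add(Z, SSSZ), add(SSZ, SSSZ))
  →1  add(SSSZ, add(SSZ, SSSZ))
  →2  S(add(SSZ, add(SSZ, SSSZ)))
  →3  S(S(add(SZ, add(SSZ, SSSZ))))
  →4  S(S(S(add(Z, add(SSZ, SSSZ)))))
  →5  S(S(S(add(SSZ, SSSZ))))
  →6  S(S(S(S(add(SZ, SSSZ)))))
  →7  S(S(S(S(S(add(Z, SSSZ))))))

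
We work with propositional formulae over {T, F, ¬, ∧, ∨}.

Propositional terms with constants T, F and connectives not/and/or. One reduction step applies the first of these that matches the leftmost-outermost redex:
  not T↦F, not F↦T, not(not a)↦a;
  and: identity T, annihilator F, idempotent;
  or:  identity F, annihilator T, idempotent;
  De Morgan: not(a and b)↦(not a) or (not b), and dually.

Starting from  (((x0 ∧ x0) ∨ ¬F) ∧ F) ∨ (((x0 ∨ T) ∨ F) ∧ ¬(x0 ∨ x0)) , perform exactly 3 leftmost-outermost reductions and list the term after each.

  start: (((x0 ∧ x0) ∨ ¬F) ∧ F) ∨ (((x0 ∨ T) ∨ F) ∧ ¬(x0 ∨ x0))
  →1  F ∨ (((x0 ∨ T) ∨ F) ∧ ¬(x0 ∨ x0))
  →2  ((x0 ∨ T) ∨ F) ∧ ¬(x0 ∨ x0)
  →3  (x0 ∨ T) ∧ ¬(x0 ∨ x0)

Answer: after 3 steps: (x0 ∨ T) ∧ ¬(x0 ∨ x0)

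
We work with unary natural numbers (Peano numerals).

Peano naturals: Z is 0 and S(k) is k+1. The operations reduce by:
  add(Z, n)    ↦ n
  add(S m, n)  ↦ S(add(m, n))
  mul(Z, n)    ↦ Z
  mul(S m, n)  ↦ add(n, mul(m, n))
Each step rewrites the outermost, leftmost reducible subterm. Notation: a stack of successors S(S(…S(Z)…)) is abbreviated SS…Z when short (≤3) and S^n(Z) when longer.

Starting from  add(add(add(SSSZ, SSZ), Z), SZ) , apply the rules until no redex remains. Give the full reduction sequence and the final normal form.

Answer: normal form = S^6(Z)  (in 16 steps)

Derivation:
  start: add(add(add(SSSZ, SSZ), Z), SZ)
  step 1: add(add(S(add(SSZ, SSZ)), Z), SZ)
  step 2: add(S(add(add(SSZ, SSZ), Z)), SZ)
  step 3: S(add(add(add(SSZ, SSZ), Z), SZ))
  step 4: S(add(add(S(add(SZ, SSZ)), Z), SZ))
  step 5: S(add(S(add(add(SZ, SSZ), Z)), SZ))
  step 6: S(S(add(add(add(SZ, SSZ), Z), SZ)))
  step 7: S(S(add(add(S(add(Z, SSZ)), Z), SZ)))
  step 8: S(S(add(S(add(add(Z, SSZ), Z)), SZ)))
  step 9: S(S(S(add(add(add(Z, SSZ), Z), SZ))))
  step 10: S(S(S(add(add(SSZ, Z), SZ))))
  step 11: S(S(S(add(S(add(SZ, Z)), SZ))))
  step 12: S(S(S(S(add(add(SZ, Z), SZ)))))
  step 13: S(S(S(S(add(S(add(Z, Z)), SZ)))))
  step 14: S(S(S(S(S(add(add(Z, Z), SZ))))))
  step 15: S(S(S(S(S(add(Z, SZ))))))
  step 16: S^6(Z)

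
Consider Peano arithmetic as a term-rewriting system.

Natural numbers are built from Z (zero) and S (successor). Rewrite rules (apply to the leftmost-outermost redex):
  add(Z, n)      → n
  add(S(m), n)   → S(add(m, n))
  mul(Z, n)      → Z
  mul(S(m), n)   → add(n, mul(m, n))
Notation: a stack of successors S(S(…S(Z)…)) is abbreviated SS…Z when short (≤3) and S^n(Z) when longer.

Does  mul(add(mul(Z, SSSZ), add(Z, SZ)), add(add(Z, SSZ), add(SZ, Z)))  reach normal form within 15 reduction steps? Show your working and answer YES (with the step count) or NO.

  start: mul(add(mul(Z, SSSZ), add(Z, SZ)), add(add(Z, SSZ), add(SZ, Z)))
  [1] mul(add(Z, add(Z, SZ)), add(add(Z, SSZ), add(SZ, Z)))
  [2] mul(add(Z, SZ), add(add(Z, SSZ), add(SZ, Z)))
  [3] mul(SZ, add(add(Z, SSZ), add(SZ, Z)))
  [4] add(add(add(Z, SSZ), add(SZ, Z)), mul(Z, add(add(Z, SSZ), add(SZ, Z))))
  [5] add(add(SSZ, add(SZ, Z)), mul(Z, add(add(Z, SSZ), add(SZ, Z))))
  [6] add(S(add(SZ, add(SZ, Z))), mul(Z, add(add(Z, SSZ), add(SZ, Z))))
  [7] S(add(add(SZ, add(SZ, Z)), mul(Z, add(add(Z, SSZ), add(SZ, Z)))))
  [8] S(add(S(add(Z, add(SZ, Z))), mul(Z, add(add(Z, SSZ), add(SZ, Z)))))
  [9] S(S(add(add(Z, add(SZ, Z)), mul(Z, add(add(Z, SSZ), add(SZ, Z))))))
  [10] S(S(add(add(SZ, Z), mul(Z, add(add(Z, SSZ), add(SZ, Z))))))
  [11] S(S(add(S(add(Z, Z)), mul(Z, add(add(Z, SSZ), add(SZ, Z))))))
  [12] S(S(S(add(add(Z, Z), mul(Z, add(add(Z, SSZ), add(SZ, Z)))))))
  [13] S(S(S(add(Z, mul(Z, add(add(Z, SSZ), add(SZ, Z)))))))
  [14] S(S(S(mul(Z, add(add(Z, SSZ), add(SZ, Z))))))
  [15] SSSZ

Answer: YES — reaches normal form SSSZ in 15 ≤ 15 steps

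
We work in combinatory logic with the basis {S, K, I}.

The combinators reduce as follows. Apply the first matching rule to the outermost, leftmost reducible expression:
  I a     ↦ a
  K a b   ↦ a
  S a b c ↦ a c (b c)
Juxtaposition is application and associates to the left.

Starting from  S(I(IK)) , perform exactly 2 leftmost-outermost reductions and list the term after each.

  start: S(I(IK))
  →1  S(IK)
  →2  SK

Answer: after 2 steps: SK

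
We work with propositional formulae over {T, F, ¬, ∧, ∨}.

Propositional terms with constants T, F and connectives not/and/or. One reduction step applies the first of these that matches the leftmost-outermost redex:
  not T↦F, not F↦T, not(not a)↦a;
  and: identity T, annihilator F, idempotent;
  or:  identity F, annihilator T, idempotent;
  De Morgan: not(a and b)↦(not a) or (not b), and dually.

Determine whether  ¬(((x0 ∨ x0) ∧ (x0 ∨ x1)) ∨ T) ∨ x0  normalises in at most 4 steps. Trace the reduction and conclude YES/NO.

Answer: NO — after 4 steps the term is ((¬x0 ∨ ¬(x0 ∨ x1)) ∧ ¬T) ∨ x0, not yet normal

Reduction:
  start: ¬(((x0 ∨ x0) ∧ (x0 ∨ x1)) ∨ T) ∨ x0
  [1] (¬((x0 ∨ x0) ∧ (x0 ∨ x1)) ∧ ¬T) ∨ x0
  [2] ((¬(x0 ∨ x0) ∨ ¬(x0 ∨ x1)) ∧ ¬T) ∨ x0
  [3] (((¬x0 ∧ ¬x0) ∨ ¬(x0 ∨ x1)) ∧ ¬T) ∨ x0
  [4] ((¬x0 ∨ ¬(x0 ∨ x1)) ∧ ¬T) ∨ x0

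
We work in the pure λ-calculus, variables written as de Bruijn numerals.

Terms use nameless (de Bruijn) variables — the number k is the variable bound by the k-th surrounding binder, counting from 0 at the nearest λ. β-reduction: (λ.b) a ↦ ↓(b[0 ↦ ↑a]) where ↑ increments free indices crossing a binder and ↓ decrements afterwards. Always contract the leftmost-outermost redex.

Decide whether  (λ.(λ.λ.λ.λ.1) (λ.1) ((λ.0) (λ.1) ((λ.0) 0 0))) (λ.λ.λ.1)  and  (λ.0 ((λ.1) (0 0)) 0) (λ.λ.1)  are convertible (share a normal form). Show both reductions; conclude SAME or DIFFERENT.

Term A:
  start: (λ.(λ.λ.λ.λ.1) (λ.1) ((λ.0) (λ.1) ((λ.0) 0 0))) (λ.λ.λ.1)
  →1  (λ.λ.λ.λ.1) (λ.λ.λ.λ.1) ((λ.0) (λ.λ.λ.λ.1) ((λ.0) (λ.λ.λ.1) (λ.λ.λ.1)))
  →2  (λ.λ.λ.1) ((λ.0) (λ.λ.λ.λ.1) ((λ.0) (λ.λ.λ.1) (λ.λ.λ.1)))
  →3  λ.λ.1

Term B:
  start: (λ.0 ((λ.1) (0 0)) 0) (λ.λ.1)
  →1  (λ.λ.1) ((λ.λ.λ.1) ((λ.λ.1) (λ.λ.1))) (λ.λ.1)
  →2  (λ.(λ.λ.λ.1) ((λ.λ.1) (λ.λ.1))) (λ.λ.1)
  →3  (λ.λ.λ.1) ((λ.λ.1) (λ.λ.1))
  →4  λ.λ.1

Answer: SAME — A ⇓ λ.λ.1, B ⇓ λ.λ.1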